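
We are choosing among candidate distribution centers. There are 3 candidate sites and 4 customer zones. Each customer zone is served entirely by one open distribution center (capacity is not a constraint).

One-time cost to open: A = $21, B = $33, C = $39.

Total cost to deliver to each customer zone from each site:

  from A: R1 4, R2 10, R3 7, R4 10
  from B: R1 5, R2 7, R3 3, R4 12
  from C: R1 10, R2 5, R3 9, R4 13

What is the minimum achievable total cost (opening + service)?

For any fixed open set, each customer zone goes to its cheapest open site; total = fixed + service.
{A}: R1→A 4, R2→A 10, R3→A 7, R4→A 10. Service 31; fixed 21; total 52.
{B}: service 27 + fixed 33 = 60
{C}: R1→C 10, R2→C 5, R3→C 9, R4→C 13. Service 37; fixed 39; total 76.
{A, B, C}: service 22 + fixed 93 = 115
No other subset beats 52.

Minimum total cost: 52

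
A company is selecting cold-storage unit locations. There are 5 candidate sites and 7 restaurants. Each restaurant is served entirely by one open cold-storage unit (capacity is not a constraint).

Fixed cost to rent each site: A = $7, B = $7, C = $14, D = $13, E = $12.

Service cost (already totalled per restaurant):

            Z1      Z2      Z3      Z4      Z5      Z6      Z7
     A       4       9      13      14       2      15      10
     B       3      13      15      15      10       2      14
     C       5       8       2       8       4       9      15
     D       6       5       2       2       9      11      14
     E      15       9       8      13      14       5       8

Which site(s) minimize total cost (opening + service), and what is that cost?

Open A, B and D; minimum total cost 53.

For any fixed open set, each restaurant goes to its cheapest open site; total = fixed + service.
{A, B, D}: Z1→B 3, Z2→D 5, Z3→D 2, Z4→D 2, Z5→A 2, Z6→B 2, Z7→A 10. Service 26; fixed 27; total 53.
{A, D}: service 36 + fixed 20 = 56
{B, D}: Z1→B 3, Z2→D 5, Z3→D 2, Z4→D 2, Z5→D 9, Z6→B 2, Z7→B 14. Service 37; fixed 20; total 57.
{A, B, C, D, E}: Z1→B 3, Z2→D 5, Z3→C 2, Z4→D 2, Z5→A 2, Z6→B 2, Z7→E 8. Service 24; fixed 53; total 77.
No other subset beats 53.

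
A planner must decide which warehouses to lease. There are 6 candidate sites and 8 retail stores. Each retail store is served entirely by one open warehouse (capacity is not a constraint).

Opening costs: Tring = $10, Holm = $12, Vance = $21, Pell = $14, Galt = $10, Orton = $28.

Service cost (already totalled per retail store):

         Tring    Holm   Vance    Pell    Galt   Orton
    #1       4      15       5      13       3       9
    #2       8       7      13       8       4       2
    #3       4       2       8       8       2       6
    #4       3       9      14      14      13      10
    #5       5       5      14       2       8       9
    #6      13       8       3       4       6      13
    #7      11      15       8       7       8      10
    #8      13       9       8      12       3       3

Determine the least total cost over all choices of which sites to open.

Minimum total cost: 54

For any fixed open set, each retail store goes to its cheapest open site; total = fixed + service.
{Tring, Galt}: #1→Galt 3, #2→Galt 4, #3→Galt 2, #4→Tring 3, #5→Tring 5, #6→Galt 6, #7→Galt 8, #8→Galt 3. Service 34; fixed 20; total 54.
{Galt}: #1→Galt 3, #2→Galt 4, #3→Galt 2, #4→Galt 13, #5→Galt 8, #6→Galt 6, #7→Galt 8, #8→Galt 3. Service 47; fixed 10; total 57.
{Tring, Pell, Galt}: service 28 + fixed 34 = 62
{Tring, Holm, Vance, Pell, Galt, Orton}: service 25 + fixed 95 = 120
No other subset beats 54.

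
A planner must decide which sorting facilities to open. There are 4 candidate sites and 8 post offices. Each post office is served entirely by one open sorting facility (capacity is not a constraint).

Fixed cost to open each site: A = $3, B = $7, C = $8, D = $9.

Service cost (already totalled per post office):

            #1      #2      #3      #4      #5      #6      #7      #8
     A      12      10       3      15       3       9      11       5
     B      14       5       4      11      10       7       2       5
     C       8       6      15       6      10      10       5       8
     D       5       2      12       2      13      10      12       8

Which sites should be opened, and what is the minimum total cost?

Open A, B and D; minimum total cost 48.

For any fixed open set, each post office goes to its cheapest open site; total = fixed + service.
{A, B, D}: #1→D 5, #2→D 2, #3→A 3, #4→D 2, #5→A 3, #6→B 7, #7→B 2, #8→A 5. Service 29; fixed 19; total 48.
{A, D}: service 40 + fixed 12 = 52
{B, D}: #1→D 5, #2→D 2, #3→B 4, #4→D 2, #5→B 10, #6→B 7, #7→B 2, #8→B 5. Service 37; fixed 16; total 53.
{A, B, C, D}: #1→D 5, #2→D 2, #3→A 3, #4→D 2, #5→A 3, #6→B 7, #7→B 2, #8→A 5. Service 29; fixed 27; total 56.
No other subset beats 48.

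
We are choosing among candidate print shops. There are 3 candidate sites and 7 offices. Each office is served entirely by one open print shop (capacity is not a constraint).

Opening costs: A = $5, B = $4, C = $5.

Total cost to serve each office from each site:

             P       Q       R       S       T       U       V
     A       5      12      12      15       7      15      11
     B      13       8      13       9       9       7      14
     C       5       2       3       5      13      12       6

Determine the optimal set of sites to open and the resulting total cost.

Open B and C; minimum total cost 46.

For any fixed open set, each office goes to its cheapest open site; total = fixed + service.
{B, C}: P→C 5, Q→C 2, R→C 3, S→C 5, T→B 9, U→B 7, V→C 6. Service 37; fixed 9; total 46.
{A, B, C}: service 35 + fixed 14 = 49
{A, C}: service 40 + fixed 10 = 50
{B}: P→B 13, Q→B 8, R→B 13, S→B 9, T→B 9, U→B 7, V→B 14. Service 73; fixed 4; total 77.
No other subset beats 46.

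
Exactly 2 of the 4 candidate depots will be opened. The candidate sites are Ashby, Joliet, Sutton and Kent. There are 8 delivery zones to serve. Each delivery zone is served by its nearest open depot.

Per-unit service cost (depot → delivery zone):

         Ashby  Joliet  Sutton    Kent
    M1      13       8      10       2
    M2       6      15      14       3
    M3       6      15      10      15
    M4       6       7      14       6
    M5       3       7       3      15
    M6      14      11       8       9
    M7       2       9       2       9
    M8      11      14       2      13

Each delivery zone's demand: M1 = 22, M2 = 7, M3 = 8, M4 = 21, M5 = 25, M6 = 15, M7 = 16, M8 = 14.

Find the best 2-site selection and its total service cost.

With exactly 2 open, each delivery zone uses its cheapest among the chosen.
{Sutton, Kent}: M1→Kent 2·22=44, M2→Kent 3·7=21, M3→Sutton 10·8=80, M4→Kent 6·21=126, M5→Sutton 3·25=75, M6→Sutton 8·15=120, M7→Sutton 2·16=32, M8→Sutton 2·14=28. Service cost 526.
{Ashby, Kent}: service cost 635
{Ashby, Sutton}: service cost 691
Among all 6 size-2 choices, {Sutton, Kent} is lowest.

Choose Sutton and Kent; total service cost 526.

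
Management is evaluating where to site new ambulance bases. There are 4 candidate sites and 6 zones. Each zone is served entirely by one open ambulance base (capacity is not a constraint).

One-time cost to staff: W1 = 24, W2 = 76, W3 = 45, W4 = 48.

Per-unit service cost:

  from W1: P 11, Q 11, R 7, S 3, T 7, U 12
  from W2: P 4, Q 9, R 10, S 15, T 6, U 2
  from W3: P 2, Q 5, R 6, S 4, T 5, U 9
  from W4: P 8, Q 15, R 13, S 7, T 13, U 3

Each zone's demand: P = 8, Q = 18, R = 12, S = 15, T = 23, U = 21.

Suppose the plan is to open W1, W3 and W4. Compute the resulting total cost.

Total cost: 518

Each zone is assigned to its cheapest site among the open ones.
{W1, W3, W4}: P→W3 2·8=16, Q→W3 5·18=90, R→W3 6·12=72, S→W1 3·15=45, T→W3 5·23=115, U→W4 3·21=63. Service 401; fixed 117; total 518.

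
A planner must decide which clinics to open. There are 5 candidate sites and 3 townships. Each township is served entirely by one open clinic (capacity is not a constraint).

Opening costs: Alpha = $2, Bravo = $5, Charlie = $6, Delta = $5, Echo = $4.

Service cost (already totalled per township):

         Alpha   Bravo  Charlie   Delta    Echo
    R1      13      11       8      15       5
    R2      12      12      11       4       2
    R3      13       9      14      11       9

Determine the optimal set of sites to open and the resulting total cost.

Open Echo only; minimum total cost 20.

For any fixed open set, each township goes to its cheapest open site; total = fixed + service.
{Echo}: R1→Echo 5, R2→Echo 2, R3→Echo 9. Service 16; fixed 4; total 20.
{Alpha, Echo}: service 16 + fixed 6 = 22
{Bravo, Echo}: service 16 + fixed 9 = 25
{Alpha, Bravo, Charlie, Delta, Echo}: R1→Echo 5, R2→Echo 2, R3→Bravo 9. Service 16; fixed 22; total 38.
No other subset beats 20.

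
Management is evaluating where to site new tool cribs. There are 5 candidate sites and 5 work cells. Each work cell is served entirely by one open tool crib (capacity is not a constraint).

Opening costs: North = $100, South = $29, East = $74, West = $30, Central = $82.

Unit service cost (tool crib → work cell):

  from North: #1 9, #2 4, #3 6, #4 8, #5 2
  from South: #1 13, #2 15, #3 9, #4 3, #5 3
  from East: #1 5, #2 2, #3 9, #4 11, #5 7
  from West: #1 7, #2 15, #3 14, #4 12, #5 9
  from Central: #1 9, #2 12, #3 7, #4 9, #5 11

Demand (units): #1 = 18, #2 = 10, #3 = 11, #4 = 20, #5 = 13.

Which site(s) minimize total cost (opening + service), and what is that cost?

Open South and East; minimum total cost 411.

For any fixed open set, each work cell goes to its cheapest open site; total = fixed + service.
{South, East}: #1→East 5·18=90, #2→East 2·10=20, #3→South 9·11=99, #4→South 3·20=60, #5→South 3·13=39. Service 308; fixed 103; total 411.
{South, East, West}: #1→East 5·18=90, #2→East 2·10=20, #3→South 9·11=99, #4→South 3·20=60, #5→South 3·13=39. Service 308; fixed 133; total 441.
{North, South, East}: #1→East 5·18=90, #2→East 2·10=20, #3→North 6·11=66, #4→South 3·20=60, #5→North 2·13=26. Service 262; fixed 203; total 465.
{North, South, East, West, Central}: service 262 + fixed 315 = 577
No other subset beats 411.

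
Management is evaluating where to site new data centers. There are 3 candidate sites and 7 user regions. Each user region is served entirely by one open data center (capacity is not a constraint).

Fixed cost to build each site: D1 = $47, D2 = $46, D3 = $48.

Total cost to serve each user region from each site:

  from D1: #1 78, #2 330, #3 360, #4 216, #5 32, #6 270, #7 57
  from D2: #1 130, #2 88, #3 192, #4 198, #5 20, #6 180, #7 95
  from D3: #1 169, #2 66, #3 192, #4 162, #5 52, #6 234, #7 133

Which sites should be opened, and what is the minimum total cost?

Open D1, D2 and D3; minimum total cost 896.

For any fixed open set, each user region goes to its cheapest open site; total = fixed + service.
{D1, D2, D3}: #1→D1 78, #2→D3 66, #3→D2 192, #4→D3 162, #5→D2 20, #6→D2 180, #7→D1 57. Service 755; fixed 141; total 896.
{D1, D2}: service 813 + fixed 93 = 906
{D1, D3}: #1→D1 78, #2→D3 66, #3→D3 192, #4→D3 162, #5→D1 32, #6→D3 234, #7→D1 57. Service 821; fixed 95; total 916.
{D2}: #1→D2 130, #2→D2 88, #3→D2 192, #4→D2 198, #5→D2 20, #6→D2 180, #7→D2 95. Service 903; fixed 46; total 949.
No other subset beats 896.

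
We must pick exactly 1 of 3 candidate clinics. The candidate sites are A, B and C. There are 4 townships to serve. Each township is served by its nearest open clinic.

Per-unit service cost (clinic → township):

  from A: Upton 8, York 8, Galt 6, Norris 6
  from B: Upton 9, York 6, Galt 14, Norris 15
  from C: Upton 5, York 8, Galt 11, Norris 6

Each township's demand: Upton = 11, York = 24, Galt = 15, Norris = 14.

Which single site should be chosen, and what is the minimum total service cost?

Choose A only; total service cost 454.

With exactly 1 open, each township uses its cheapest among the chosen.
{A}: Upton→A 8·11=88, York→A 8·24=192, Galt→A 6·15=90, Norris→A 6·14=84. Service cost 454.
{C}: service cost 496
{B}: service cost 663
Among all 3 size-1 choices, {A} is lowest.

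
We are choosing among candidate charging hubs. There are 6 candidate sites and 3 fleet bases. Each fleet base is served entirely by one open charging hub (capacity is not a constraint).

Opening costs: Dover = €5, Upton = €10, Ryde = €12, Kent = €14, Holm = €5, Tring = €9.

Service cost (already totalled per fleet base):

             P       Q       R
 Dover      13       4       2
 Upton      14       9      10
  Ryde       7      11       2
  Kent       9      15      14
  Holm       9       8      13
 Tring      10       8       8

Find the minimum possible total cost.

For any fixed open set, each fleet base goes to its cheapest open site; total = fixed + service.
{Dover}: P→Dover 13, Q→Dover 4, R→Dover 2. Service 19; fixed 5; total 24.
{Dover, Holm}: P→Holm 9, Q→Dover 4, R→Dover 2. Service 15; fixed 10; total 25.
{Dover, Ryde}: P→Ryde 7, Q→Dover 4, R→Dover 2. Service 13; fixed 17; total 30.
{Dover, Upton, Ryde, Kent, Holm, Tring}: P→Ryde 7, Q→Dover 4, R→Dover 2. Service 13; fixed 55; total 68.
No other subset beats 24.

Minimum total cost: 24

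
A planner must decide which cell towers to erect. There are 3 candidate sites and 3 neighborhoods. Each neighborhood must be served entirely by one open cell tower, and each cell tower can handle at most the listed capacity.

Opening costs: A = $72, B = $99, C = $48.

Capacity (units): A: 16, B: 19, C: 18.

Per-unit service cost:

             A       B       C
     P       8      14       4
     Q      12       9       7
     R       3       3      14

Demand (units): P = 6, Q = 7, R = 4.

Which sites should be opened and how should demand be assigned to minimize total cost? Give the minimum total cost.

Open {C}: P→C 4·6=24, Q→C 7·7=49, R→C 14·4=56.
Loads: C carries 17/18. Service 129; fixed 48; total 177.
Next best feasible plan costs 205.

Minimum total cost: 177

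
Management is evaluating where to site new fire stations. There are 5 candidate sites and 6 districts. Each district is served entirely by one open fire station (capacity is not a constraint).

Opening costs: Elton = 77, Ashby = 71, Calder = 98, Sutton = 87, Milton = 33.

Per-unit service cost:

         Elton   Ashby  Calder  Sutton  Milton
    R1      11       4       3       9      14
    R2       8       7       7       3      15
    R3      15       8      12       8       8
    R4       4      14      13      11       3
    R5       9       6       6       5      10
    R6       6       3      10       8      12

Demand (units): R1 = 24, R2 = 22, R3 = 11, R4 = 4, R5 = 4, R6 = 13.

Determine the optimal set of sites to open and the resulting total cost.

Open Ashby and Sutton; minimum total cost 511.

For any fixed open set, each district goes to its cheapest open site; total = fixed + service.
{Ashby, Sutton}: R1→Ashby 4·24=96, R2→Sutton 3·22=66, R3→Ashby 8·11=88, R4→Sutton 11·4=44, R5→Sutton 5·4=20, R6→Ashby 3·13=39. Service 353; fixed 158; total 511.
{Ashby, Sutton, Milton}: R1→Ashby 4·24=96, R2→Sutton 3·22=66, R3→Ashby 8·11=88, R4→Milton 3·4=12, R5→Sutton 5·4=20, R6→Ashby 3·13=39. Service 321; fixed 191; total 512.
{Ashby, Milton}: R1→Ashby 4·24=96, R2→Ashby 7·22=154, R3→Ashby 8·11=88, R4→Milton 3·4=12, R5→Ashby 6·4=24, R6→Ashby 3·13=39. Service 413; fixed 104; total 517.
{Elton, Ashby, Calder, Sutton, Milton}: service 297 + fixed 366 = 663
No other subset beats 511.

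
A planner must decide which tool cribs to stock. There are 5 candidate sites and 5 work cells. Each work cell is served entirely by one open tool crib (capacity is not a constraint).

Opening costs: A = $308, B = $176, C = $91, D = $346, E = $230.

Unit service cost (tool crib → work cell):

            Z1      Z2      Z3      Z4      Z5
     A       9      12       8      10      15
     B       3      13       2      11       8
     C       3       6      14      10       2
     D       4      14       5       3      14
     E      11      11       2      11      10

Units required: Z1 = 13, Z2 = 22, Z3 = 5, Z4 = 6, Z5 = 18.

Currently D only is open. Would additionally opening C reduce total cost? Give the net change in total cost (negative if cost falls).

Current service cost with {D}: 655.
Adding C: each work cell re-picks its cheapest; new service cost 250, saving 405.
Extra fixed cost: 91. Net change = 91 − 405 = -314.
(Totals: 1001 → 687.)

Yes — net change −314 (cost falls by 314).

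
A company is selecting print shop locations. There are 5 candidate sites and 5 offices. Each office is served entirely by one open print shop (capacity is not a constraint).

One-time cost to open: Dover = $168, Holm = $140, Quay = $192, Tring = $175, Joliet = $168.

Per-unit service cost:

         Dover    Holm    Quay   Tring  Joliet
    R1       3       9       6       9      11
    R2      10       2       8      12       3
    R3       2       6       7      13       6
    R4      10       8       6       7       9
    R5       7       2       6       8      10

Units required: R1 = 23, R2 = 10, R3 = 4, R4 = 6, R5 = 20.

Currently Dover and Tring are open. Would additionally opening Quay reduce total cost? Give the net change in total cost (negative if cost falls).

Current service cost with {Dover, Tring}: 359.
Adding Quay: each office re-picks its cheapest; new service cost 313, saving 46.
Extra fixed cost: 192. Net change = 192 − 46 = 146.
(Totals: 702 → 848.)

No — net change +146 (cost rises by 146).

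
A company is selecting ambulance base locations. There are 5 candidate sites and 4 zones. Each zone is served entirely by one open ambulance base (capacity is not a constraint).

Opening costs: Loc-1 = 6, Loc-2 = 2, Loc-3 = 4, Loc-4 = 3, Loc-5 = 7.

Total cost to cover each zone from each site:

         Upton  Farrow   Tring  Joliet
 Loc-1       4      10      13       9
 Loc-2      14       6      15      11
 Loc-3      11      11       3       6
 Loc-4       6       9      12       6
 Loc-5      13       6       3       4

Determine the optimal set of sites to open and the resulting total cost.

Open Loc-4 and Loc-5; minimum total cost 29.

For any fixed open set, each zone goes to its cheapest open site; total = fixed + service.
{Loc-4, Loc-5}: Upton→Loc-4 6, Farrow→Loc-5 6, Tring→Loc-5 3, Joliet→Loc-5 4. Service 19; fixed 10; total 29.
{Loc-1, Loc-5}: service 17 + fixed 13 = 30
{Loc-2, Loc-3, Loc-4}: service 21 + fixed 9 = 30
{Loc-1, Loc-2, Loc-3, Loc-4, Loc-5}: service 17 + fixed 22 = 39
No other subset beats 29.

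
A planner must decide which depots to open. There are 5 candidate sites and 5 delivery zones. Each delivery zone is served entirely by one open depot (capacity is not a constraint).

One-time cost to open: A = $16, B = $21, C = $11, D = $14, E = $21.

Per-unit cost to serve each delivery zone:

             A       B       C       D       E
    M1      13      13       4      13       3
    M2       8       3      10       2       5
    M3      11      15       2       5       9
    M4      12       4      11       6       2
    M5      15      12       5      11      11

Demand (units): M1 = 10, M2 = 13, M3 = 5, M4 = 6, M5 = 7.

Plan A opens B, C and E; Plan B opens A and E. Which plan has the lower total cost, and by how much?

Plan A is cheaper by 87.

Plan A: {B, C, E}: M1→E 3·10=30, M2→B 3·13=39, M3→C 2·5=10, M4→E 2·6=12, M5→C 5·7=35. Service 126; fixed 53; total 179.
Plan B: {A, E}: M1→E 3·10=30, M2→E 5·13=65, M3→E 9·5=45, M4→E 2·6=12, M5→E 11·7=77. Service 229; fixed 37; total 266.
Difference: |179 − 266| = 87.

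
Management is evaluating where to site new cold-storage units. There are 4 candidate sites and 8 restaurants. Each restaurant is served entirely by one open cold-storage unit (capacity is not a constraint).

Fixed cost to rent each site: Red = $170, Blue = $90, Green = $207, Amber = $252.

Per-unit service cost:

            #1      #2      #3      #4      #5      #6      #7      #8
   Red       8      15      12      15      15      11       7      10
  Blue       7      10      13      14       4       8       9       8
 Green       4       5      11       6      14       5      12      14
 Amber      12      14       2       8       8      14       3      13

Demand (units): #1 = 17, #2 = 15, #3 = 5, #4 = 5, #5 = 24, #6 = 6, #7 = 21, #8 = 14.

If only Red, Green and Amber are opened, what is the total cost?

Each restaurant is assigned to its cheapest site among the open ones.
{Red, Green, Amber}: #1→Green 4·17=68, #2→Green 5·15=75, #3→Amber 2·5=10, #4→Green 6·5=30, #5→Amber 8·24=192, #6→Green 5·6=30, #7→Amber 3·21=63, #8→Red 10·14=140. Service 608; fixed 629; total 1237.

Total cost: 1237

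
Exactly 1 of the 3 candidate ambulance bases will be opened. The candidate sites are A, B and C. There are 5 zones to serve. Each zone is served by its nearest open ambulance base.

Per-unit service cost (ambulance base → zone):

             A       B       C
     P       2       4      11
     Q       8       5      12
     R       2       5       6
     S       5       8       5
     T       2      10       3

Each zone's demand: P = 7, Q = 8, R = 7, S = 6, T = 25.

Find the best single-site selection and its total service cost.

With exactly 1 open, each zone uses its cheapest among the chosen.
{A}: P→A 2·7=14, Q→A 8·8=64, R→A 2·7=14, S→A 5·6=30, T→A 2·25=50. Service cost 172.
{C}: service cost 320
{B}: service cost 401
Among all 3 size-1 choices, {A} is lowest.

Choose A only; total service cost 172.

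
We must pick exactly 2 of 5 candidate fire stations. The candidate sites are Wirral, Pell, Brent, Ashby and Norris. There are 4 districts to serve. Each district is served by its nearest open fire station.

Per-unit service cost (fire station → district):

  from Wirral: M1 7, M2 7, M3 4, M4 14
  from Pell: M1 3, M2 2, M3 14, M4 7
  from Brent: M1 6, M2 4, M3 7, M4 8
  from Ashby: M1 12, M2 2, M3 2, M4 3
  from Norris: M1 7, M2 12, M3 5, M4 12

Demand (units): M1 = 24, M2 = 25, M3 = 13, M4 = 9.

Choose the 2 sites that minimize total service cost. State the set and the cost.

Choose Pell and Ashby; total service cost 175.

With exactly 2 open, each district uses its cheapest among the chosen.
{Pell, Ashby}: M1→Pell 3·24=72, M2→Pell 2·25=50, M3→Ashby 2·13=26, M4→Ashby 3·9=27. Service cost 175.
{Wirral, Pell}: service cost 237
{Brent, Ashby}: service cost 247
Among all 10 size-2 choices, {Pell, Ashby} is lowest.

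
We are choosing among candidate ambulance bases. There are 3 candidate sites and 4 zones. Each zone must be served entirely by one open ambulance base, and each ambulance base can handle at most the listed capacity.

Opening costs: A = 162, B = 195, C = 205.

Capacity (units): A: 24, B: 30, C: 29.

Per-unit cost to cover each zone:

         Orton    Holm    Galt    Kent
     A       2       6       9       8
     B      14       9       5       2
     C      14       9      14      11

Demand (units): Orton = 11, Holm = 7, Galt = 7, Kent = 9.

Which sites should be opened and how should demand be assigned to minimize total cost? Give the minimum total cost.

Minimum total cost: 474

Open {A, B}: Orton→A 2·11=22, Holm→A 6·7=42, Galt→B 5·7=35, Kent→B 2·9=18.
Loads: A carries 18/24, B carries 16/30. Service 117; fixed 357; total 474.
Next best feasible plan costs 495.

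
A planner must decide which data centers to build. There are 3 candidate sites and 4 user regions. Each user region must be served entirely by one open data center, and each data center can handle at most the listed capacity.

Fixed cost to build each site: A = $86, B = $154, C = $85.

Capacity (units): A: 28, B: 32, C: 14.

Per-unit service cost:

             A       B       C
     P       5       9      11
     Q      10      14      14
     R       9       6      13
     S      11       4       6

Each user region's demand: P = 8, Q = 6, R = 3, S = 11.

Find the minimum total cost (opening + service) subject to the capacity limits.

Minimum total cost: 334

Open {A}: P→A 5·8=40, Q→A 10·6=60, R→A 9·3=27, S→A 11·11=121.
Loads: A carries 28/28. Service 248; fixed 86; total 334.
Next best feasible plan costs 364.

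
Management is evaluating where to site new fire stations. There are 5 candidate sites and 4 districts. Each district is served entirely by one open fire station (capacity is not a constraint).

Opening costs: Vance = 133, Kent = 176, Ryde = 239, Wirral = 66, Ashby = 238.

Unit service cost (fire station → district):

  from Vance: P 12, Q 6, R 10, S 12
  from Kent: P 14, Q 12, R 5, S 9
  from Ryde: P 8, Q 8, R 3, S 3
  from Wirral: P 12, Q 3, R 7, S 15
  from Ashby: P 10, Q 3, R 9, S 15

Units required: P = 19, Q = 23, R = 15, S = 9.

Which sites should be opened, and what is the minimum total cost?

For any fixed open set, each district goes to its cheapest open site; total = fixed + service.
{Ryde, Wirral}: P→Ryde 8·19=152, Q→Wirral 3·23=69, R→Ryde 3·15=45, S→Ryde 3·9=27. Service 293; fixed 305; total 598.
{Wirral}: service 537 + fixed 66 = 603
{Ryde}: service 408 + fixed 239 = 647
{Vance, Kent, Ryde, Wirral, Ashby}: service 293 + fixed 852 = 1145
No other subset beats 598.

Open Ryde and Wirral; minimum total cost 598.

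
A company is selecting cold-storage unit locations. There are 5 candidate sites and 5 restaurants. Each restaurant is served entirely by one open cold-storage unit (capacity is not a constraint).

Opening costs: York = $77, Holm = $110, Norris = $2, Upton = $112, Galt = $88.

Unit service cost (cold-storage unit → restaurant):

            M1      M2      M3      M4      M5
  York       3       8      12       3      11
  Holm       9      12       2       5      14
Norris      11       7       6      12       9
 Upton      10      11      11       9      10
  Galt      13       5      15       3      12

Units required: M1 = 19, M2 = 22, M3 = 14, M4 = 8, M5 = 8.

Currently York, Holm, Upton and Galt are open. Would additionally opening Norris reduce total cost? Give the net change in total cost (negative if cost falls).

Current service cost with {York, Holm, Upton, Galt}: 299.
Adding Norris: each restaurant re-picks its cheapest; new service cost 291, saving 8.
Extra fixed cost: 2. Net change = 2 − 8 = -6.
(Totals: 686 → 680.)

Yes — net change −6 (cost falls by 6).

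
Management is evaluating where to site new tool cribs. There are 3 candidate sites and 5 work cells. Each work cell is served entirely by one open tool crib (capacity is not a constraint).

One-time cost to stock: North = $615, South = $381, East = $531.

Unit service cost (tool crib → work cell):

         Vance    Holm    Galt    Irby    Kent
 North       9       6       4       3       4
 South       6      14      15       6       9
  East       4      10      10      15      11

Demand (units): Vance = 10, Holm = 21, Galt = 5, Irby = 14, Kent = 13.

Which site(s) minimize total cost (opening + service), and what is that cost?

Open North only; minimum total cost 945.

For any fixed open set, each work cell goes to its cheapest open site; total = fixed + service.
{North}: Vance→North 9·10=90, Holm→North 6·21=126, Galt→North 4·5=20, Irby→North 3·14=42, Kent→North 4·13=52. Service 330; fixed 615; total 945.
{South}: service 630 + fixed 381 = 1011
{East}: service 653 + fixed 531 = 1184
{North, South, East}: service 280 + fixed 1527 = 1807
(All 7 nonempty subsets were checked; North only is lowest.)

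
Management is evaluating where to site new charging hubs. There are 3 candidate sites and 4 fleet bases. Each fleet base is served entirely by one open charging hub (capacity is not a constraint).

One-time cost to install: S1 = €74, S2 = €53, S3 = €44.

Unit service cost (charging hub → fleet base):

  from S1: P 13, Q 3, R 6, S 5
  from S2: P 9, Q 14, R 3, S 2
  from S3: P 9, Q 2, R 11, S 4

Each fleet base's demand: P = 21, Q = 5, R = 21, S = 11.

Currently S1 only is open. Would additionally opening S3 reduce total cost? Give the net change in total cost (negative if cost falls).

Current service cost with {S1}: 469.
Adding S3: each fleet base re-picks its cheapest; new service cost 369, saving 100.
Extra fixed cost: 44. Net change = 44 − 100 = -56.
(Totals: 543 → 487.)

Yes — net change −56 (cost falls by 56).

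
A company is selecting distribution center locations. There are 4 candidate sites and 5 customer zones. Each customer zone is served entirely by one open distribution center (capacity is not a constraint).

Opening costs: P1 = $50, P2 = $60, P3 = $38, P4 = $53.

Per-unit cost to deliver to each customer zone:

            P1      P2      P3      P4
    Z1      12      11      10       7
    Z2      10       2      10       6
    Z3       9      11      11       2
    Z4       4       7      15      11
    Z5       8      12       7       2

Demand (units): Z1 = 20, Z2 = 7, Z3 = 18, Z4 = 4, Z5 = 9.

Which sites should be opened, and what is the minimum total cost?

Open P4 only; minimum total cost 333.

For any fixed open set, each customer zone goes to its cheapest open site; total = fixed + service.
{P4}: Z1→P4 7·20=140, Z2→P4 6·7=42, Z3→P4 2·18=36, Z4→P4 11·4=44, Z5→P4 2·9=18. Service 280; fixed 53; total 333.
{P2, P4}: Z1→P4 7·20=140, Z2→P2 2·7=14, Z3→P4 2·18=36, Z4→P2 7·4=28, Z5→P4 2·9=18. Service 236; fixed 113; total 349.
{P1, P4}: service 252 + fixed 103 = 355
{P1, P2, P3, P4}: service 224 + fixed 201 = 425
No other subset beats 333.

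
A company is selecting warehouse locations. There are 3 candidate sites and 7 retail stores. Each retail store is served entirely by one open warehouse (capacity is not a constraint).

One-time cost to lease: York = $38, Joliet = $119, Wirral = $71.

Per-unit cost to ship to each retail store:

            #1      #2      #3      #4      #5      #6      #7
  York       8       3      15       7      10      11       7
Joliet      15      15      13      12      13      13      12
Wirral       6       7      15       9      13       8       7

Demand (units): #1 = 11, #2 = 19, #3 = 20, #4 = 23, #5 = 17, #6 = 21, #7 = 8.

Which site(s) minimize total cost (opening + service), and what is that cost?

For any fixed open set, each retail store goes to its cheapest open site; total = fixed + service.
{York, Wirral}: #1→Wirral 6·11=66, #2→York 3·19=57, #3→York 15·20=300, #4→York 7·23=161, #5→York 10·17=170, #6→Wirral 8·21=168, #7→York 7·8=56. Service 978; fixed 109; total 1087.
{York}: service 1063 + fixed 38 = 1101
{York, Joliet, Wirral}: service 938 + fixed 228 = 1166
(All 7 nonempty subsets were checked; York and Wirral is lowest.)

Open York and Wirral; minimum total cost 1087.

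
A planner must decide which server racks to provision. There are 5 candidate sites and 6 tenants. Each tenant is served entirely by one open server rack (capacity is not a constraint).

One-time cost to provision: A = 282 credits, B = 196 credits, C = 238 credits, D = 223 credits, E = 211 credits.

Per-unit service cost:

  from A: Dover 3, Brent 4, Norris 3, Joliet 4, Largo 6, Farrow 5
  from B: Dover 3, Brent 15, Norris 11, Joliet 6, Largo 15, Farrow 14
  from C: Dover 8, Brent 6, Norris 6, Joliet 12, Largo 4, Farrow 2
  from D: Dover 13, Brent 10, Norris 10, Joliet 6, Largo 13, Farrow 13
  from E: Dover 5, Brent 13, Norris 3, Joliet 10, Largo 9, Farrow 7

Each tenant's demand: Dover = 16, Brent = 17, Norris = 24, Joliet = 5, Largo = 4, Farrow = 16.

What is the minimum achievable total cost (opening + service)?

Minimum total cost: 594

For any fixed open set, each tenant goes to its cheapest open site; total = fixed + service.
{A}: Dover→A 3·16=48, Brent→A 4·17=68, Norris→A 3·24=72, Joliet→A 4·5=20, Largo→A 6·4=24, Farrow→A 5·16=80. Service 312; fixed 282; total 594.
{C}: service 482 + fixed 238 = 720
{A, C}: service 256 + fixed 520 = 776
{A, B, C, D, E}: Dover→A 3·16=48, Brent→A 4·17=68, Norris→A 3·24=72, Joliet→A 4·5=20, Largo→C 4·4=16, Farrow→C 2·16=32. Service 256; fixed 1150; total 1406.
No other subset beats 594.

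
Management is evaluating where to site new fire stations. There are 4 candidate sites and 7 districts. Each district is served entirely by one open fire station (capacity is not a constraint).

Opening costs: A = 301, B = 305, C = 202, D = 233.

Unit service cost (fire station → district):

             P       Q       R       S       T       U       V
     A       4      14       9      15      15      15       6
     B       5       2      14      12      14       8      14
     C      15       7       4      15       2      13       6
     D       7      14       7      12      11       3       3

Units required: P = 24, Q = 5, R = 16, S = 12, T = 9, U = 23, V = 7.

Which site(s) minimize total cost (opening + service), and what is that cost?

For any fixed open set, each district goes to its cheapest open site; total = fixed + service.
{D}: P→D 7·24=168, Q→D 14·5=70, R→D 7·16=112, S→D 12·12=144, T→D 11·9=99, U→D 3·23=69, V→D 3·7=21. Service 683; fixed 233; total 916.
{C, D}: P→D 7·24=168, Q→C 7·5=35, R→C 4·16=64, S→D 12·12=144, T→C 2·9=18, U→D 3·23=69, V→D 3·7=21. Service 519; fixed 435; total 954.
{B, C}: service 582 + fixed 507 = 1089
{A, B, C, D}: P→A 4·24=96, Q→B 2·5=10, R→C 4·16=64, S→B 12·12=144, T→C 2·9=18, U→D 3·23=69, V→D 3·7=21. Service 422; fixed 1041; total 1463.
No other subset beats 916.

Open D only; minimum total cost 916.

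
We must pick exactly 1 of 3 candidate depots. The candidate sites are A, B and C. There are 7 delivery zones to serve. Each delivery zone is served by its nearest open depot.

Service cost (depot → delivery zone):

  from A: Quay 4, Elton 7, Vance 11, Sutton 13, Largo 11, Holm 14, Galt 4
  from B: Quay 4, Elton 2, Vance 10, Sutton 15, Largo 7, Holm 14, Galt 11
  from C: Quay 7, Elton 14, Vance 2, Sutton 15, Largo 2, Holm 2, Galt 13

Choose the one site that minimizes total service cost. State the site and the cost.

With exactly 1 open, each delivery zone uses its cheapest among the chosen.
{C}: Quay→C 7, Elton→C 14, Vance→C 2, Sutton→C 15, Largo→C 2, Holm→C 2, Galt→C 13. Service cost 55.
{B}: service cost 63
{A}: service cost 64
Among all 3 size-1 choices, {C} is lowest.

Choose C only; total service cost 55.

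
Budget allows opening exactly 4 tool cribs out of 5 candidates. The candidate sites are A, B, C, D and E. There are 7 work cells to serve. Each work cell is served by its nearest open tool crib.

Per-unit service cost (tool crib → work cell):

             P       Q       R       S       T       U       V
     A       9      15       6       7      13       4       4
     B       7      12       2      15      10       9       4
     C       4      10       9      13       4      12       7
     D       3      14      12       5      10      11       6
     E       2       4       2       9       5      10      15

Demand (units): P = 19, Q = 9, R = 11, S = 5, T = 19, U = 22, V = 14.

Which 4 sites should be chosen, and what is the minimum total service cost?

With exactly 4 open, each work cell uses its cheapest among the chosen.
{A, C, D, E}: P→E 2·19=38, Q→E 4·9=36, R→E 2·11=22, S→D 5·5=25, T→C 4·19=76, U→A 4·22=88, V→A 4·14=56. Service cost 341.
{A, B, C, E}: service cost 351
{A, B, D, E}: service cost 360
Among all 5 size-4 choices, {A, C, D, E} is lowest.

Choose A, C, D and E; total service cost 341.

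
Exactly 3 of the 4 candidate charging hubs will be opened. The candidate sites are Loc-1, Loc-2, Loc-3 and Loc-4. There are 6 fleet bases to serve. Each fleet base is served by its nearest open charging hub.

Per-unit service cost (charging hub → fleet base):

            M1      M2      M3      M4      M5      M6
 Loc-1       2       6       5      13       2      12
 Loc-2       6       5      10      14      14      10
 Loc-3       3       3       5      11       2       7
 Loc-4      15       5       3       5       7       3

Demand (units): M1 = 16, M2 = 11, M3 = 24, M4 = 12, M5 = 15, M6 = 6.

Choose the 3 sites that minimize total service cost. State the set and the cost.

Choose Loc-1, Loc-3 and Loc-4; total service cost 245.

With exactly 3 open, each fleet base uses its cheapest among the chosen.
{Loc-1, Loc-3, Loc-4}: M1→Loc-1 2·16=32, M2→Loc-3 3·11=33, M3→Loc-4 3·24=72, M4→Loc-4 5·12=60, M5→Loc-1 2·15=30, M6→Loc-4 3·6=18. Service cost 245.
{Loc-2, Loc-3, Loc-4}: service cost 261
{Loc-1, Loc-2, Loc-4}: service cost 267
Among all 4 size-3 choices, {Loc-1, Loc-3, Loc-4} is lowest.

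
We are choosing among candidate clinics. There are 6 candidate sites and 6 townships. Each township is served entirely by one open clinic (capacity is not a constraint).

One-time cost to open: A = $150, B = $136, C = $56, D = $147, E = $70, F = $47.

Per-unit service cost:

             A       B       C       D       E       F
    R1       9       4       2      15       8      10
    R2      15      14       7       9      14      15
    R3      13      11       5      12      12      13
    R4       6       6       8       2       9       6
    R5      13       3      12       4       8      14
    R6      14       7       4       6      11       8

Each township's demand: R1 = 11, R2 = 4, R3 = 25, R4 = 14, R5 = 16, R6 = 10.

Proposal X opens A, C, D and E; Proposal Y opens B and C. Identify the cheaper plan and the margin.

Proposal Y is cheaper by 191.

Proposal X: {A, C, D, E}: R1→C 2·11=22, R2→C 7·4=28, R3→C 5·25=125, R4→D 2·14=28, R5→D 4·16=64, R6→C 4·10=40. Service 307; fixed 423; total 730.
Proposal Y: {B, C}: R1→C 2·11=22, R2→C 7·4=28, R3→C 5·25=125, R4→B 6·14=84, R5→B 3·16=48, R6→C 4·10=40. Service 347; fixed 192; total 539.
Difference: |730 − 539| = 191.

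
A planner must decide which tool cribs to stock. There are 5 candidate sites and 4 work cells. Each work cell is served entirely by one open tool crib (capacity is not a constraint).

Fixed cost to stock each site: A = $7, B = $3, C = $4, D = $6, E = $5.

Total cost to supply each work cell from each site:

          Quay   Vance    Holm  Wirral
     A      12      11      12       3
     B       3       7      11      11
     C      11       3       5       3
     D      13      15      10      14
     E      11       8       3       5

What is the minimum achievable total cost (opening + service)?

For any fixed open set, each work cell goes to its cheapest open site; total = fixed + service.
{B, C}: Quay→B 3, Vance→C 3, Holm→C 5, Wirral→C 3. Service 14; fixed 7; total 21.
{B, C, E}: service 12 + fixed 12 = 24
{B, E}: service 18 + fixed 8 = 26
{A, B, C, D, E}: Quay→B 3, Vance→C 3, Holm→E 3, Wirral→A 3. Service 12; fixed 25; total 37.
No other subset beats 21.

Minimum total cost: 21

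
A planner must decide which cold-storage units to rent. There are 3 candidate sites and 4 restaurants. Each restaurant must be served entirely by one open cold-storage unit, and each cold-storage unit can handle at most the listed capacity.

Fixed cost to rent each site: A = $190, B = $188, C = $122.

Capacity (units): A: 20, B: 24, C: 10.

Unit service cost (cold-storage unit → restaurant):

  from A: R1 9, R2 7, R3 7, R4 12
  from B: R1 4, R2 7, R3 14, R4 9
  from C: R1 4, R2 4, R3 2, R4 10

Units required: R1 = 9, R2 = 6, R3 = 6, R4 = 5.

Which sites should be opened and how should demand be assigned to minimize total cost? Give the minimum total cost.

Open {B, C}: R1→B 4·9=36, R2→B 7·6=42, R3→C 2·6=12, R4→B 9·5=45.
Loads: B carries 20/24, C carries 6/10. Service 135; fixed 310; total 445.
Next best feasible plan costs 492.

Minimum total cost: 445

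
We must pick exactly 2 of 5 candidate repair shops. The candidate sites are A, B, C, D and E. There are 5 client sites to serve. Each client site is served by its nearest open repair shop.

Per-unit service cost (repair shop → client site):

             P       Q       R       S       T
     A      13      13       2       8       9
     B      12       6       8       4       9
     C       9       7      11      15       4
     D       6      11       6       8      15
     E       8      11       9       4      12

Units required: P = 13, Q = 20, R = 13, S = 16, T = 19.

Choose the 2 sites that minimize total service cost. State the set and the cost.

With exactly 2 open, each client site uses its cheapest among the chosen.
{B, C}: P→C 9·13=117, Q→B 6·20=120, R→B 8·13=104, S→B 4·16=64, T→C 4·19=76. Service cost 481.
{A, C}: service cost 487
{C, D}: service cost 500
Among all 10 size-2 choices, {B, C} is lowest.

Choose B and C; total service cost 481.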